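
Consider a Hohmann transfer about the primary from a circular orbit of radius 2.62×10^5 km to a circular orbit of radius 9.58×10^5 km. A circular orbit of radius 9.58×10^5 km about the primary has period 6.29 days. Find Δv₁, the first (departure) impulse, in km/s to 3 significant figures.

Δv₁ = 5.36 km/s

From Kepler's third law T² = 4π²r³/μ at r = 9.58×10^5 km, T = 6.29 days = 6.29 × 86400 s = 5.43456×10^5 s: μ = 4π²r³/T² = 1.17524×10^8 km³/s².
Transfer-ellipse semi-major axis a_t = (r₁ + r₂)/2 = (2.620×10^5 + 9.580×10^5)/2 = 6.100×10^5 km.
On the circular orbit at r = 2.620×10^5 km, v_c = √(μ/r) = 21.1794 km/s.
Vis-viva on the transfer ellipse at r = 2.620×10^5 km gives v_t = √[μ(2/r − 1/a_t)] = 26.5418 km/s.
Δv₁ = |v_t − v_c| = |26.5418 − 21.1794| = 5.362 km/s.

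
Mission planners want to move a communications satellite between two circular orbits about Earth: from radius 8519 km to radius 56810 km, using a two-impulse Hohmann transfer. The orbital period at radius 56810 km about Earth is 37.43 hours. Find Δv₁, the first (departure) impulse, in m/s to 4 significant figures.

From Kepler's third law T² = 4π²r³/μ at r = 56810 km, T = 37.43 hours = 37.43 × 3600 s = 1.34748×10^5 s: μ = 4π²r³/T² = 3.98648×10^5 km³/s².
Semi-major axis of the transfer orbit: a_t = (8519 + 56810)/2 = 32664.5 km.
On the circular orbit at r = 8519 km, v_c = √(μ/r) = 6.8407 km/s.
Transfer-orbit speed at the same r (vis-viva, a = a_t): v_t = √[μ(2/r − 1/a_t)] = 9.0214 km/s.
Δv₁ = |v_t − v_c| = |9.0214 − 6.8407| = 2.181 km/s.

Δv₁ = 2181 m/s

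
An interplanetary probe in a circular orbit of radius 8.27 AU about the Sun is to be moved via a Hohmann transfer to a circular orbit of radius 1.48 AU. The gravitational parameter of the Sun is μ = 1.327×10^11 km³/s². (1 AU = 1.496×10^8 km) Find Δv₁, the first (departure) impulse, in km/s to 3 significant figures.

Δv₁ = 4.65 km/s

In km: r₁ = 8.27 × 1.496×10^8 = 1.237192×10^9 km; r₂ = 1.48 × 1.496×10^8 = 2.21408×10^8 km.
The Hohmann ellipse has a_t = (r₁ + r₂)/2 = 7.293×10^8 km.
On the circular orbit at r = 1.237192×10^9 km, v_c = √(μ/r) = 10.3566 km/s.
Transfer-orbit speed at the same r (vis-viva, a = a_t): v_t = √[μ(2/r − 1/a_t)] = 5.70638 km/s.
Δv₁ = |v_t − v_c| = |5.70638 − 10.3566| = 4.650 km/s.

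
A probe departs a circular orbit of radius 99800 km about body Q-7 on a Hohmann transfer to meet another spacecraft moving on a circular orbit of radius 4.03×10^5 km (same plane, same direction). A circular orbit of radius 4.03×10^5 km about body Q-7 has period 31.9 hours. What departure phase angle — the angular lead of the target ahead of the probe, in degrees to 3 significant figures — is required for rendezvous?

φ = 91.3°

From Kepler's third law T² = 4π²r³/μ at r = 4.03×10^5 km, T = 31.9 hours = 31.9 × 3600 s = 1.1484×10^5 s: μ = 4π²r³/T² = 1.95924×10^8 km³/s².
The Hohmann ellipse has a_t = (r₁ + r₂)/2 = 2.514×10^5 km.
The half-period of the transfer ellipse is t = π√(a_t³/μ) = 28290 s.
The target's mean motion on its circular orbit is ω₂ = √(μ/r₂³) = 5.471×10^-5 rad/s.
Angle swept by the target during transfer: ω₂·t = 1.548 rad = 88.69°.
Arrival is 180° from departure on the ellipse, so φ = 180° − 88.69° = 91.3°.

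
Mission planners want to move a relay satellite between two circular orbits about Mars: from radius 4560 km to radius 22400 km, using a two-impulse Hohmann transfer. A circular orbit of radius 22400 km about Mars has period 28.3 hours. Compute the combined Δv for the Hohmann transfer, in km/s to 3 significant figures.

From Kepler's third law T² = 4π²r³/μ at r = 22400 km, T = 28.3 hours = 28.3 × 3600 s = 1.0188×10^5 s: μ = 4π²r³/T² = 42749.0 km³/s².
Semi-major axis of the transfer orbit: a_t = (4560 + 22400)/2 = 13480 km.
At r₁ the circular-orbit speed is v₁ = √(μ/r₁) = 3.0618 km/s.
On the transfer ellipse at r₁, vis-viva gives v_p = √[μ(2/r₁ − 1/a_t)] = 3.9469 km/s.
First burn Δv₁ = |v_p − v₁| = 0.8851 km/s.
At r₂, v₂ = √(μ/r₂) = 1.3815 km/s.
Transfer-orbit speed at r₂: v_a = √[μ(2/r₂ − 1/a_t)] = 0.80348 km/s.
Second burn Δv₂ = |v₂ − v_a| = 0.5780 km/s.
Δv = Δv₁ + Δv₂ = 0.8851 + 0.5780 = 1.463 km/s.

Δv = 1.46 km/s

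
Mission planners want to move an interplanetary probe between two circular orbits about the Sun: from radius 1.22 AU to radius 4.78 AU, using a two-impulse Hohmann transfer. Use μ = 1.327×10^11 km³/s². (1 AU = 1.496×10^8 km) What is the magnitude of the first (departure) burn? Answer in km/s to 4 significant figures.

In km: r₁ = 1.22 × 1.496×10^8 = 1.82512×10^8 km; r₂ = 4.78 × 1.496×10^8 = 7.15088×10^8 km.
The Hohmann ellipse has a_t = (r₁ + r₂)/2 = 4.488×10^8 km.
On the circular orbit at r = 1.82512×10^8 km, v_c = √(μ/r) = 26.964 km/s.
Vis-viva on the transfer ellipse at r = 1.82512×10^8 km gives v_t = √[μ(2/r − 1/a_t)] = 34.036 km/s.
Δv₁ = |v_t − v_c| = |34.036 − 26.964| = 7.072 km/s.

Δv₁ = 7.072 km/s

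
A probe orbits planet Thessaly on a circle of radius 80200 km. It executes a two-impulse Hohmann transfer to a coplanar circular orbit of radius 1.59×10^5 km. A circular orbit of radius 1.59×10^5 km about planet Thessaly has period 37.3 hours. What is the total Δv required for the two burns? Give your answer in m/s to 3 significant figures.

From Kepler's third law T² = 4π²r³/μ at r = 1.59×10^5 km, T = 37.3 hours = 37.3 × 3600 s = 1.3428×10^5 s: μ = 4π²r³/T² = 8.80093×10^6 km³/s².
Transfer-ellipse semi-major axis a_t = (r₁ + r₂)/2 = (80200 + 1.590×10^5)/2 = 1.196×10^5 km.
At r₁ the circular-orbit speed is v₁ = √(μ/r₁) = 10.4756 km/s.
On the transfer ellipse at r₁, v² = μ(2/r − 1/a) gives v_p = √[μ(2/r₁ − 1/a_t)] = 12.0784 km/s.
First burn Δv₁ = |v_p − v₁| = 1.603 km/s.
At r₂, v₂ = √(μ/r₂) = 7.439875 km/s.
Transfer-orbit speed at r₂: v_a = √[μ(2/r₂ − 1/a_t)] = 6.092384 km/s.
Second burn Δv₂ = |v₂ − v_a| = 1.347 km/s.
Δv = Δv₁ + Δv₂ = 1.603 + 1.347 = 2.950 km/s.

Δv = 2950 m/s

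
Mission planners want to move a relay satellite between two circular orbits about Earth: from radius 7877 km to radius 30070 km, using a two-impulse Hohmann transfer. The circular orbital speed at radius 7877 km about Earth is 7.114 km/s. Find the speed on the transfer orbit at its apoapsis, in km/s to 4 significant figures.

From the circular-orbit relation v² = μ/r at r = 7877 km: μ = v²r = (7.114)² × 7877 = 3.98647×10^5 km³/s².
Semi-major axis of the transfer orbit: a_t = (7877 + 30070)/2 = 18973.5 km.
The apoapsis of the transfer ellipse is at r = 30070 km.
Applying v² = μ(2/r − 1/a_t): v = 2.346 km/s.

v = 2.346 km/s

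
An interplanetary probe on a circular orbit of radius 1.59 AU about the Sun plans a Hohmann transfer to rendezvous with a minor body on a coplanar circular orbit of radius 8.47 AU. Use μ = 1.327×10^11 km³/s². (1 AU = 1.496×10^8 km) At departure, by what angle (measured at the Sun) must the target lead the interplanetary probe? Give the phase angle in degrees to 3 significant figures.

In km: r₁ = 1.59 × 1.496×10^8 = 2.37864×10^8 km; r₂ = 8.47 × 1.496×10^8 = 1.267112×10^9 km.
The Hohmann ellipse has a_t = (r₁ + r₂)/2 = 7.52488×10^8 km.
The half-period of the transfer ellipse is t = π√(a_t³/μ) = 1.78018×10^8 s.
Target angular speed ω₂ = √(μ/r₂³) = 8.07631×10^-9 rad/s.
Angle swept by the target during transfer: ω₂·t = 1.43773 rad = 82.38°.
The interplanetary probe traverses 180° on the transfer ellipse, so the target must lead by 180° − 82.38° = 97.6°.

φ = 97.6°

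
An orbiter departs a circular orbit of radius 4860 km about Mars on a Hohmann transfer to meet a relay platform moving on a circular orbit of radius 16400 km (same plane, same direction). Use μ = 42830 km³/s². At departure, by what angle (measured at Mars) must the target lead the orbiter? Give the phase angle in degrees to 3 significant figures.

Transfer-ellipse semi-major axis a_t = (r₁ + r₂)/2 = (4860 + 16400)/2 = 10630 km.
Transfer time t = π√(a_t³/μ) = 16637 s.
The target's mean motion on its circular orbit is ω₂ = √(μ/r₂³) = 9.8539×10^-5 rad/s.
Angle swept by the target during transfer: ω₂·t = 1.6394 rad = 93.93°.
Arrival is 180° from departure on the ellipse, so φ = 180° − 93.93° = 86.1°.

φ = 86.1°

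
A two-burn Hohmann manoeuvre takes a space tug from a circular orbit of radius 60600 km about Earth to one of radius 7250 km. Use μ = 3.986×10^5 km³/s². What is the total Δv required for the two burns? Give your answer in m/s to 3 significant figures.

Δv = 3870 m/s

Transfer-ellipse semi-major axis a_t = (r₁ + r₂)/2 = (60600 + 7250)/2 = 33925 km.
At r₁ the circular-orbit speed is v₁ = √(μ/r₁) = 2.565 km/s.
Transfer-orbit speed at r₁ (vis-viva equation): v_a = √[μ(2/r₁ − 1/a_t)] = 1.186 km/s.
First burn Δv₁ = |v_a − v₁| = 1.379 km/s.
At r₂, v₂ = √(μ/r₂) = 7.415 km/s.
Transfer-orbit speed at r₂: v_p = √[μ(2/r₂ − 1/a_t)] = 9.910 km/s.
Second burn Δv₂ = |v₂ − v_p| = 2.495 km/s.
Δv = Δv₁ + Δv₂ = 1.379 + 2.495 = 3.874 km/s.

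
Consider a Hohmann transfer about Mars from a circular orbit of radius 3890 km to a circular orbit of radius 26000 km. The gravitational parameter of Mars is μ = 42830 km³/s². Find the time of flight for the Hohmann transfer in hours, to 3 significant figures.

Semi-major axis of the transfer orbit: a_t = (3890 + 26000)/2 = 14945 km.
Transfer time t = π√(a_t³/μ) = π√((14945)³ / 42830) = 27730 s.
Converting: 27730 s ÷ 3600 s/hour = 7.70 hours.

t = 7.70 hours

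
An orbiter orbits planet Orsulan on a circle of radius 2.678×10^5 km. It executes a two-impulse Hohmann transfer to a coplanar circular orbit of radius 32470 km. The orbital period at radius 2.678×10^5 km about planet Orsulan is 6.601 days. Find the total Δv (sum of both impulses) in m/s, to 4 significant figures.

From Kepler's third law T² = 4π²r³/μ at r = 2.678×10^5 km, T = 6.601 days = 6.601 × 86400 s = 5.703264×10^5 s: μ = 4π²r³/T² = 2.33101×10^6 km³/s².
The Hohmann ellipse has a_t = (r₁ + r₂)/2 = 1.50135×10^5 km.
Circular speed at r₁: v₁ = √(μ/r₁) = √(2.33101×10^6/2.678×10^5) = 2.950 km/s.
On the transfer ellipse at r₁, vis-viva gives v_a = √[μ(2/r₁ − 1/a_t)] = 1.372 km/s.
First burn Δv₁ = |v_a − v₁| = 1.578 km/s.
Circular speed at r₂: v₂ = √(μ/r₂) = 8.4729 km/s.
Transfer-orbit speed at r₂: v_p = √[μ(2/r₂ − 1/a_t)] = 11.316 km/s.
Second burn Δv₂ = |v₂ − v_p| = 2.843 km/s.
Δv = Δv₁ + Δv₂ = 1.578 + 2.843 = 4.421 km/s.

Δv = 4421 m/s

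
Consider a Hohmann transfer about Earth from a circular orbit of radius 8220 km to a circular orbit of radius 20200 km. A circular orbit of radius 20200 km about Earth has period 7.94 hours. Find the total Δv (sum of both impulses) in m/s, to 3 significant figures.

Δv = 2400 m/s

From Kepler's third law T² = 4π²r³/μ at r = 20200 km, T = 7.94 hours = 7.94 × 3600 s = 28584 s: μ = 4π²r³/T² = 3.98261×10^5 km³/s².
The Hohmann ellipse has a_t = (r₁ + r₂)/2 = 14210 km.
At r₁ the circular-orbit speed is v₁ = √(μ/r₁) = 6.9606 km/s.
On the transfer ellipse at r₁, v² = μ(2/r − 1/a) gives v_p = √[μ(2/r₁ − 1/a_t)] = 8.2990 km/s.
First burn Δv₁ = |v_p − v₁| = 1.33840 km/s.
At r₂, v₂ = √(μ/r₂) = 4.440258 km/s.
Transfer-orbit speed at r₂: v_a = √[μ(2/r₂ − 1/a_t)] = 3.377125 km/s.
Second burn Δv₂ = |v₂ − v_a| = 1.06313 km/s.
Total Δv = Δv₁ + Δv₂ = 2.402 km/s.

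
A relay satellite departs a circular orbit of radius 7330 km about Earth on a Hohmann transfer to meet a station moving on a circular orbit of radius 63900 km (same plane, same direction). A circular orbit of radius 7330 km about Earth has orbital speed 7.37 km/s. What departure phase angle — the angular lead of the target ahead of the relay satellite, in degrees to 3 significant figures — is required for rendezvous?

φ = 105°

From the circular-orbit relation v² = μ/r at r = 7330 km: μ = v²r = (7.37)² × 7330 = 3.98143×10^5 km³/s².
Transfer-ellipse semi-major axis a_t = (r₁ + r₂)/2 = (7330 + 63900)/2 = 35615 km.
The half-period of the transfer ellipse is t = π√(a_t³/μ) = 33464 s.
Target angular speed ω₂ = √(μ/r₂³) = 3.9063×10^-5 rad/s.
Angle swept by the target during transfer: ω₂·t = 1.3072 rad = 74.90°.
The relay satellite traverses 180° on the transfer ellipse, so the target must lead by 180° − 74.90° = 105°.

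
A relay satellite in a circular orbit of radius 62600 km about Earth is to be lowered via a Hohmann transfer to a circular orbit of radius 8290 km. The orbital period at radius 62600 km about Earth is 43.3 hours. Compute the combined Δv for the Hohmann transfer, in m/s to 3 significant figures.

Δv = 3580 m/s

From Kepler's third law T² = 4π²r³/μ at r = 62600 km, T = 43.3 hours = 43.3 × 3600 s = 1.5588×10^5 s: μ = 4π²r³/T² = 3.98568×10^5 km³/s².
Transfer-ellipse semi-major axis a_t = (r₁ + r₂)/2 = (62600 + 8290)/2 = 35445 km.
Circular speed at r₁: v₁ = √(μ/r₁) = √(3.98568×10^5/62600) = 2.523 km/s.
Transfer-orbit speed at r₁ (v² = μ(2/r − 1/a)): v_a = √[μ(2/r₁ − 1/a_t)] = 1.220 km/s.
First burn Δv₁ = |v_a − v₁| = 1.303 km/s.
At r₂, v₂ = √(μ/r₂) = 6.934 km/s.
Transfer-orbit speed at r₂: v_p = √[μ(2/r₂ − 1/a_t)] = 9.215 km/s.
Second burn Δv₂ = |v₂ − v_p| = 2.281 km/s.
Total Δv = Δv₁ + Δv₂ = 3.584 km/s.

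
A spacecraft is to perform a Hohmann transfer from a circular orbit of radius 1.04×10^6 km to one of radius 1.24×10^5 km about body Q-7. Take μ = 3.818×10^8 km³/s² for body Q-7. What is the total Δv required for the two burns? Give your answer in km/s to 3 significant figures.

Δv = 29.0 km/s

The Hohmann ellipse has a_t = (r₁ + r₂)/2 = 5.820×10^5 km.
At r₁ the circular-orbit speed is v₁ = √(μ/r₁) = 19.16 km/s.
Transfer-orbit speed at r₁ (v² = μ(2/r − 1/a)): v_a = √[μ(2/r₁ − 1/a_t)] = 8.844 km/s.
First burn Δv₁ = |v_a − v₁| = 10.316 km/s.
At r₂, v₂ = √(μ/r₂) = 55.489 km/s.
Transfer-orbit speed at r₂: v_p = √[μ(2/r₂ − 1/a_t)] = 74.176 km/s.
Second burn Δv₂ = |v₂ − v_p| = 18.687 km/s.
Total Δv = Δv₁ + Δv₂ = 29.00 km/s.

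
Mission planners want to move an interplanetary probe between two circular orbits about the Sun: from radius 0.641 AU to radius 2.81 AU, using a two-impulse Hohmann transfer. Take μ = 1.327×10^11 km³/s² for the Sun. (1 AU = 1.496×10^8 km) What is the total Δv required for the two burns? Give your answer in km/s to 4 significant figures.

In km: r₁ = 0.641 × 1.496×10^8 = 9.58936×10^7 km; r₂ = 2.81 × 1.496×10^8 = 4.20376×10^8 km.
The Hohmann ellipse has a_t = (r₁ + r₂)/2 = 2.581348×10^8 km.
At r₁ the circular-orbit speed is v₁ = √(μ/r₁) = 37.20 km/s.
On the transfer ellipse at r₁, vis-viva gives v_p = √[μ(2/r₁ − 1/a_t)] = 47.47 km/s.
First burn Δv₁ = |v_p − v₁| = 10.27 km/s.
At r₂, v₂ = √(μ/r₂) = 17.767 km/s.
Transfer-orbit speed at r₂: v_a = √[μ(2/r₂ − 1/a_t)] = 10.829 km/s.
Second burn Δv₂ = |v₂ − v_a| = 6.938 km/s.
Δv = Δv₁ + Δv₂ = 10.27 + 6.938 = 17.21 km/s.

Δv = 17.21 km/s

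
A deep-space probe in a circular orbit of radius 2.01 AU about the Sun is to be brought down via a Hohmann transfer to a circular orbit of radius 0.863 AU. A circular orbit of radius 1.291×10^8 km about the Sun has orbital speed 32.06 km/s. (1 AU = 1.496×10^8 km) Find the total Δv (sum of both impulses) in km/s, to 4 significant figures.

Δv = 10.59 km/s

From the circular-orbit relation v² = μ/r at r = 1.291×10^8 km: μ = v²r = (32.06)² × 1.291×10^8 = 1.32695×10^11 km³/s².
In km: r₁ = 2.01 × 1.496×10^8 = 3.00696×10^8 km; r₂ = 0.863 × 1.496×10^8 = 1.291048×10^8 km.
Transfer-ellipse semi-major axis a_t = (r₁ + r₂)/2 = (3.00696×10^8 + 1.291048×10^8)/2 = 2.149004×10^8 km.
At r₁ the circular-orbit speed is v₁ = √(μ/r₁) = 21.007 km/s.
Transfer-orbit speed at r₁ (v² = μ(2/r − 1/a)): v_a = √[μ(2/r₁ − 1/a_t)] = 16.282 km/s.
First burn Δv₁ = |v_a − v₁| = 4.725 km/s.
Circular speed at r₂: v₂ = √(μ/r₂) = 32.0594 km/s.
Transfer-orbit speed at r₂: v_p = √[μ(2/r₂ − 1/a_t)] = 37.9228 km/s.
Second burn Δv₂ = |v₂ − v_p| = 5.863 km/s.
Total Δv = Δv₁ + Δv₂ = 10.59 km/s.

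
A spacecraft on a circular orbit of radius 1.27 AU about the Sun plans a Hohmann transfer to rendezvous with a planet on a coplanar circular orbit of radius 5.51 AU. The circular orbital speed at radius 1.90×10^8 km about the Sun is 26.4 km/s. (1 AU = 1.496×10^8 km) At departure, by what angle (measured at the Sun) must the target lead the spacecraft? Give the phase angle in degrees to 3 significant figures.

φ = 93.1°

From the circular-orbit relation v² = μ/r at r = 1.90×10^8 km: μ = v²r = (26.4)² × 1.90×10^8 = 1.32422×10^11 km³/s².
In km: r₁ = 1.27 × 1.496×10^8 = 1.89992×10^8 km; r₂ = 5.51 × 1.496×10^8 = 8.24296×10^8 km.
Semi-major axis of the transfer orbit: a_t = (1.89992×10^8 + 8.24296×10^8)/2 = 5.07144×10^8 km.
The half-period of the transfer ellipse is t = π√(a_t³/μ) = 9.860×10^7 s.
Target angular speed ω₂ = √(μ/r₂³) = 1.538×10^-8 rad/s.
Angle swept by the target during transfer: ω₂·t = 1.516 rad = 86.86°.
Arrival is 180° from departure on the ellipse, so φ = 180° − 86.86° = 93.1°.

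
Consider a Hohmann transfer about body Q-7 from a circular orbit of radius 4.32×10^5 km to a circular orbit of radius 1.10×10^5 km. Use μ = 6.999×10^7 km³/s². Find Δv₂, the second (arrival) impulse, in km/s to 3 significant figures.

Semi-major axis of the transfer orbit: a_t = (4.320×10^5 + 1.100×10^5)/2 = 2.710×10^5 km.
Circular speed at r = 1.100×10^5 km: v_c = √(μ/r) = 25.2244 km/s.
Transfer-orbit speed at the same r (vis-viva, a = a_t): v_t = √[μ(2/r − 1/a_t)] = 31.8478 km/s.
Δv₂ = |v_t − v_c| = |31.8478 − 25.2244| = 6.623 km/s.

Δv₂ = 6.62 km/s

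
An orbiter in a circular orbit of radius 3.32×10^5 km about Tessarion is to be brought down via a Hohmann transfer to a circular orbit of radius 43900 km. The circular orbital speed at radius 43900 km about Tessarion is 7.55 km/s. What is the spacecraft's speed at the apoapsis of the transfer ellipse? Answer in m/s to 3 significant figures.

From the circular-orbit relation v² = μ/r at r = 43900 km: μ = v²r = (7.55)² × 43900 = 2.50241×10^6 km³/s².
Transfer-ellipse semi-major axis a_t = (r₁ + r₂)/2 = (3.320×10^5 + 43900)/2 = 1.8795×10^5 km.
At apoapsis, r = 3.320×10^5 km.
Applying v² = μ(2/r − 1/a_t): v = 1.327 km/s.

v = 1330 m/s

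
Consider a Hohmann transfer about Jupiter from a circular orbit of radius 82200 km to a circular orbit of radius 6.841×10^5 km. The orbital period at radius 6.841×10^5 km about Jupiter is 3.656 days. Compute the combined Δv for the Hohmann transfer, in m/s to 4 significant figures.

From Kepler's third law T² = 4π²r³/μ at r = 6.841×10^5 km, T = 3.656 days = 3.656 × 86400 s = 3.158784×10^5 s: μ = 4π²r³/T² = 1.26671×10^8 km³/s².
The Hohmann ellipse has a_t = (r₁ + r₂)/2 = 3.8315×10^5 km.
Circular speed at r₁: v₁ = √(μ/r₁) = √(1.26671×10^8/82200) = 39.256 km/s.
On the transfer ellipse at r₁, v² = μ(2/r − 1/a) gives v_p = √[μ(2/r₁ − 1/a_t)] = 52.454 km/s.
First burn Δv₁ = |v_p − v₁| = 13.198 km/s.
Circular speed at r₂: v₂ = √(μ/r₂) = 13.60754 km/s.
Transfer-orbit speed at r₂: v_a = √[μ(2/r₂ − 1/a_t)] = 6.302764 km/s.
Second burn Δv₂ = |v₂ − v_a| = 7.3048 km/s.
Total Δv = Δv₁ + Δv₂ = 20.50 km/s.

Δv = 20500 m/s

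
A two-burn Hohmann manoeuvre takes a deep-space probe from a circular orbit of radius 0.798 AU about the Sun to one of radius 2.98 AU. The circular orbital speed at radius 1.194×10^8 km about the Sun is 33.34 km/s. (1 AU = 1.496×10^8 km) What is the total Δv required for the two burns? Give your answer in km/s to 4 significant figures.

Δv = 14.58 km/s

From the circular-orbit relation v² = μ/r at r = 1.194×10^8 km: μ = v²r = (33.34)² × 1.194×10^8 = 1.32720×10^11 km³/s².
In km: r₁ = 0.798 × 1.496×10^8 = 1.193808×10^8 km; r₂ = 2.98 × 1.496×10^8 = 4.45808×10^8 km.
Semi-major axis of the transfer orbit: a_t = (1.193808×10^8 + 4.45808×10^8)/2 = 2.825944×10^8 km.
At r₁ the circular-orbit speed is v₁ = √(μ/r₁) = 33.343 km/s.
On the transfer ellipse at r₁, v² = μ(2/r − 1/a) gives v_p = √[μ(2/r₁ − 1/a_t)] = 41.879 km/s.
First burn Δv₁ = |v_p − v₁| = 8.536 km/s.
At r₂, v₂ = √(μ/r₂) = 17.25 km/s.
Transfer-orbit speed at r₂: v_a = √[μ(2/r₂ − 1/a_t)] = 11.21 km/s.
Second burn Δv₂ = |v₂ − v_a| = 6.040 km/s.
Total Δv = Δv₁ + Δv₂ = 14.58 km/s.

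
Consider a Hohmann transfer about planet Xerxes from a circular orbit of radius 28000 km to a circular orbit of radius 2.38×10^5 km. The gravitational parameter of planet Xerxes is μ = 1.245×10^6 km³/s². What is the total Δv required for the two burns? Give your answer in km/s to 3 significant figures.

Transfer-ellipse semi-major axis a_t = (r₁ + r₂)/2 = (28000 + 2.380×10^5)/2 = 1.330×10^5 km.
At r₁ the circular-orbit speed is v₁ = √(μ/r₁) = 6.668 km/s.
On the transfer ellipse at r₁, vis-viva equation gives v_p = √[μ(2/r₁ − 1/a_t)] = 8.920 km/s.
First burn Δv₁ = |v_p − v₁| = 2.252 km/s.
Circular speed at r₂: v₂ = √(μ/r₂) = 2.287 km/s.
Transfer-orbit speed at r₂: v_a = √[μ(2/r₂ − 1/a_t)] = 1.049 km/s.
Second burn Δv₂ = |v₂ − v_a| = 1.238 km/s.
Total Δv = Δv₁ + Δv₂ = 3.490 km/s.

Δv = 3.49 km/s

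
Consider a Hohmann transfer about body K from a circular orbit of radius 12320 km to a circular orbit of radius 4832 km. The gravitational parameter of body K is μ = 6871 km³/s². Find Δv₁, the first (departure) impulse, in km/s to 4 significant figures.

Δv₁ = 0.1862 km/s

Transfer-ellipse semi-major axis a_t = (r₁ + r₂)/2 = (12320 + 4832)/2 = 8576 km.
On the circular orbit at r = 12320 km, v_c = √(μ/r) = 0.7468 km/s.
Transfer-orbit speed at the same r (vis-viva, a = a_t): v_t = √[μ(2/r − 1/a_t)] = 0.5606 km/s.
Δv₁ = |v_t − v_c| = |0.5606 − 0.7468| = 0.1862 km/s.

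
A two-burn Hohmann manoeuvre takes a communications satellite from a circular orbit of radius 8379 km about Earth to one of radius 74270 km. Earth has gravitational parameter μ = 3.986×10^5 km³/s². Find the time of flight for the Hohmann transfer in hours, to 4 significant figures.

t = 11.61 hours

Semi-major axis of the transfer orbit: a_t = (8379 + 74270)/2 = 41324.5 km.
By Kepler's third law the transfer-orbit period is T = 2π√(a_t³/μ), so t = T/2 = 41800 s.
Converting: 41800 s ÷ 3600 s/hour = 11.61 hours.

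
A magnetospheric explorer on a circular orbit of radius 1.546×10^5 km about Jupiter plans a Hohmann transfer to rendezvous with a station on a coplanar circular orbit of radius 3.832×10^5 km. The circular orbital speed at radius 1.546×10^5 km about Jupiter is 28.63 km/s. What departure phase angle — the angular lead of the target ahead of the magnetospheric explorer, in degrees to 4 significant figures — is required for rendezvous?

From the circular-orbit relation v² = μ/r at r = 1.546×10^5 km: μ = v²r = (28.63)² × 1.546×10^5 = 1.26722×10^8 km³/s².
The Hohmann ellipse has a_t = (r₁ + r₂)/2 = 2.689×10^5 km.
The half-period of the transfer ellipse is t = π√(a_t³/μ) = 38910 s.
Target angular speed ω₂ = √(μ/r₂³) = 4.746×10^-5 rad/s.
Angle swept by the target during transfer: ω₂·t = 1.8467 rad = 105.81°.
The magnetospheric explorer traverses 180° on the transfer ellipse, so the target must lead by 180° − 105.81° = 74.19°.

φ = 74.19°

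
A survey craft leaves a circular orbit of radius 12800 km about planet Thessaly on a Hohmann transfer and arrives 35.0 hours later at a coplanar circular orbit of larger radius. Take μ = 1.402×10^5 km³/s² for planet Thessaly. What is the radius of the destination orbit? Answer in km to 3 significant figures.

Transfer time t = 35.0 hours = 1.260×10^5 s, and t = π√(a_t³/μ).
So a_t = (μ t²/π²)^(1/3) = (1.402×10^5 × (1.260×10^5)² / π²)^(1/3) = 60869 km.
Since a_t = (r₁ + r₂)/2, r₂ = 2a_t − r₁ = 2×60869 − 12800 = 1.08938×10^5 km.

r₂ = 1.09×10^5 km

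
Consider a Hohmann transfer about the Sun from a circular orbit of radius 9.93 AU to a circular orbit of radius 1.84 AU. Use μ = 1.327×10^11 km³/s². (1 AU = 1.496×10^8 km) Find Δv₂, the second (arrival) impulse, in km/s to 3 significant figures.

Δv₂ = 6.56 km/s

In km: r₁ = 9.93 × 1.496×10^8 = 1.485528×10^9 km; r₂ = 1.84 × 1.496×10^8 = 2.75264×10^8 km.
Semi-major axis of the transfer orbit: a_t = (1.485528×10^9 + 2.75264×10^8)/2 = 8.80396×10^8 km.
Circular speed at r = 2.75264×10^8 km: v_c = √(μ/r) = 21.9564 km/s.
Vis-viva on the transfer ellipse at r = 2.75264×10^8 km gives v_t = √[μ(2/r − 1/a_t)] = 28.5208 km/s.
Δv₂ = |v_t − v_c| = |28.5208 − 21.9564| = 6.564 km/s.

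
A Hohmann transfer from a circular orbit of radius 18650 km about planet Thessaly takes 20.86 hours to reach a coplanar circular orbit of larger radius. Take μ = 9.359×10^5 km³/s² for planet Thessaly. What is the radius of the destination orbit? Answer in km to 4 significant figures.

Transfer time t = 20.86 hours = 75096 s, and t = π√(a_t³/μ).
So a_t = (μ t²/π²)^(1/3) = (9.359×10^5 × (75096)² / π²)^(1/3) = 81169 km.
Since a_t = (r₁ + r₂)/2, r₂ = 2a_t − r₁ = 2×81169 − 18650 = 1.43688×10^5 km.

r₂ = 1.437×10^5 km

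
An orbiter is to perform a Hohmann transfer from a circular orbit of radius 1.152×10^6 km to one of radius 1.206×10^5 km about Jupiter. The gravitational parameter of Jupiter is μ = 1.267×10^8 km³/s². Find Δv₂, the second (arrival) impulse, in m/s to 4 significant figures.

Δv₂ = 11200 m/s

The Hohmann ellipse has a_t = (r₁ + r₂)/2 = 6.363×10^5 km.
On the circular orbit at r = 1.206×10^5 km, v_c = √(μ/r) = 32.41 km/s.
Transfer-orbit speed at the same r (vis-viva, a = a_t): v_t = √[μ(2/r − 1/a_t)] = 43.61 km/s.
Δv₂ = |v_t − v_c| = |43.61 − 32.41| = 11.20 km/s.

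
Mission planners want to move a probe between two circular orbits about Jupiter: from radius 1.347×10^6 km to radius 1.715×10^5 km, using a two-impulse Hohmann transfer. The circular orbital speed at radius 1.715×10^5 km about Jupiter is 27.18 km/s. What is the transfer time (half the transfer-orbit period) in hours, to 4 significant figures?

t = 51.29 hours

From the circular-orbit relation v² = μ/r at r = 1.715×10^5 km: μ = v²r = (27.18)² × 1.715×10^5 = 1.26696×10^8 km³/s².
The Hohmann ellipse has a_t = (r₁ + r₂)/2 = 7.5925×10^5 km.
By Kepler's third law the transfer-orbit period is T = 2π√(a_t³/μ), so t = T/2 = 1.8465×10^5 s.
Converting: 1.8465×10^5 s ÷ 3600 s/hour = 51.29 hours.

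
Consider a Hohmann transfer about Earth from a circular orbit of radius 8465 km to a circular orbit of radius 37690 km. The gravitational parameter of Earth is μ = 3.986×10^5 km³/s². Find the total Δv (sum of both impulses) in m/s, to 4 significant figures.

Δv = 3190 m/s

Transfer-ellipse semi-major axis a_t = (r₁ + r₂)/2 = (8465 + 37690)/2 = 23077.5 km.
At r₁ the circular-orbit speed is v₁ = √(μ/r₁) = 6.8621 km/s.
Transfer-orbit speed at r₁ (vis-viva): v_p = √[μ(2/r₁ − 1/a_t)] = 8.7695 km/s.
First burn Δv₁ = |v_p − v₁| = 1.9074 km/s.
Circular speed at r₂: v₂ = √(μ/r₂) = 3.25204 km/s.
Transfer-orbit speed at r₂: v_a = √[μ(2/r₂ − 1/a_t)] = 1.96958 km/s.
Second burn Δv₂ = |v₂ − v_a| = 1.2825 km/s.
Total Δv = Δv₁ + Δv₂ = 3.190 km/s.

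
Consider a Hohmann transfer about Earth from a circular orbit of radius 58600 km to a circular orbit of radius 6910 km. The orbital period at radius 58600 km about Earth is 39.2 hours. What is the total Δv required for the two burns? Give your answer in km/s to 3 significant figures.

From Kepler's third law T² = 4π²r³/μ at r = 58600 km, T = 39.2 hours = 39.2 × 3600 s = 1.4112×10^5 s: μ = 4π²r³/T² = 3.98910×10^5 km³/s².
The Hohmann ellipse has a_t = (r₁ + r₂)/2 = 32755 km.
Circular speed at r₁: v₁ = √(μ/r₁) = √(3.98910×10^5/58600) = 2.6091 km/s.
On the transfer ellipse at r₁, vis-viva gives v_a = √[μ(2/r₁ − 1/a_t)] = 1.1984 km/s.
First burn Δv₁ = |v_a − v₁| = 1.4107 km/s.
At r₂, v₂ = √(μ/r₂) = 7.59799 km/s.
Transfer-orbit speed at r₂: v_p = √[μ(2/r₂ − 1/a_t)] = 10.1627 km/s.
Second burn Δv₂ = |v₂ − v_p| = 2.5647 km/s.
Δv = Δv₁ + Δv₂ = 1.4107 + 2.5647 = 3.975 km/s.

Δv = 3.98 km/s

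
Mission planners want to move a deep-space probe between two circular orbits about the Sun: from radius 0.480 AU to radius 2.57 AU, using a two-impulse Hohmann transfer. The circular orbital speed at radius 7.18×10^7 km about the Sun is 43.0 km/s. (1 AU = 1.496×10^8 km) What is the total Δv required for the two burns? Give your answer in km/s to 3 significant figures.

From the circular-orbit relation v² = μ/r at r = 7.18×10^7 km: μ = v²r = (43.0)² × 7.18×10^7 = 1.32758×10^11 km³/s².
In km: r₁ = 0.480 × 1.496×10^8 = 7.1808×10^7 km; r₂ = 2.57 × 1.496×10^8 = 3.84472×10^8 km.
Transfer-ellipse semi-major axis a_t = (r₁ + r₂)/2 = (7.1808×10^7 + 3.84472×10^8)/2 = 2.2814×10^8 km.
Circular speed at r₁: v₁ = √(μ/r₁) = √(1.32758×10^11/7.1808×10^7) = 43.00 km/s.
Transfer-orbit speed at r₁ (v² = μ(2/r − 1/a)): v_p = √[μ(2/r₁ − 1/a_t)] = 55.82 km/s.
First burn Δv₁ = |v_p − v₁| = 12.82 km/s.
At r₂, v₂ = √(μ/r₂) = 18.582 km/s.
Transfer-orbit speed at r₂: v_a = √[μ(2/r₂ − 1/a_t)] = 10.425 km/s.
Second burn Δv₂ = |v₂ − v_a| = 8.157 km/s.
Δv = Δv₁ + Δv₂ = 12.82 + 8.157 = 20.98 km/s.

Δv = 21.0 km/s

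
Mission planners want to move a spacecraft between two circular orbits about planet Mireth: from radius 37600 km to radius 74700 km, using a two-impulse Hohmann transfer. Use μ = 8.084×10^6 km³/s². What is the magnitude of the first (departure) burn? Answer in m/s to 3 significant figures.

Semi-major axis of the transfer orbit: a_t = (37600 + 74700)/2 = 56150 km.
Circular speed at r = 37600 km: v_c = √(μ/r) = 14.663 km/s.
Vis-viva on the transfer ellipse at r = 37600 km gives v_t = √[μ(2/r − 1/a_t)] = 16.912 km/s.
Δv₁ = |v_t − v_c| = |16.912 − 14.663| = 2.249 km/s.

Δv₁ = 2250 m/s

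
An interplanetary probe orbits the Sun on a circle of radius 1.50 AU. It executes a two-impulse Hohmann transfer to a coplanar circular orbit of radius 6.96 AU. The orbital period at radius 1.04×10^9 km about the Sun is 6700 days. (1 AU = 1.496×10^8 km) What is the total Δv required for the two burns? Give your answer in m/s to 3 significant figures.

Δv = 11400 m/s

From Kepler's third law T² = 4π²r³/μ at r = 1.04×10^9 km, T = 6700 days = 6700 × 86400 s = 5.7888×10^8 s: μ = 4π²r³/T² = 1.32520×10^11 km³/s².
In km: r₁ = 1.50 × 1.496×10^8 = 2.244×10^8 km; r₂ = 6.96 × 1.496×10^8 = 1.041216×10^9 km.
The Hohmann ellipse has a_t = (r₁ + r₂)/2 = 6.32808×10^8 km.
Circular speed at r₁: v₁ = √(μ/r₁) = √(1.32520×10^11/2.244×10^8) = 24.3013 km/s.
On the transfer ellipse at r₁, v² = μ(2/r − 1/a) gives v_p = √[μ(2/r₁ − 1/a_t)] = 31.1720 km/s.
First burn Δv₁ = |v_p − v₁| = 6.8707 km/s.
At r₂, v₂ = √(μ/r₂) = 11.2816 km/s.
Transfer-orbit speed at r₂: v_a = √[μ(2/r₂ − 1/a_t)] = 6.71810 km/s.
Second burn Δv₂ = |v₂ − v_a| = 4.5635 km/s.
Total Δv = Δv₁ + Δv₂ = 11.43 km/s.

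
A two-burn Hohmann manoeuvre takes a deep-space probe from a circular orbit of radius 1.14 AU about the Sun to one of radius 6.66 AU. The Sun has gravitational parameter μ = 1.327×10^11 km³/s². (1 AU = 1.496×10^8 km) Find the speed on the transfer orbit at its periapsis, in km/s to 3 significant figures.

In km: r₁ = 1.14 × 1.496×10^8 = 1.70544×10^8 km; r₂ = 6.66 × 1.496×10^8 = 9.96336×10^8 km.
Semi-major axis of the transfer orbit: a_t = (1.70544×10^8 + 9.96336×10^8)/2 = 5.8344×10^8 km.
At periapsis, r = 1.70544×10^8 km.
Vis-viva: v = √[μ(2/r − 1/a_t)] = √[1.327×10^11 × (2/1.70544×10^8 − 1/5.8344×10^8)] = 36.45 km/s.

v = 36.5 km/s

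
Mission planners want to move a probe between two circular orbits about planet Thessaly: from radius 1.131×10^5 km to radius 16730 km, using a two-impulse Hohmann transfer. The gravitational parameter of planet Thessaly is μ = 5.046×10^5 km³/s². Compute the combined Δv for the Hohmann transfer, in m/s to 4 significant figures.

Δv = 2797 m/s

The Hohmann ellipse has a_t = (r₁ + r₂)/2 = 64915 km.
Circular speed at r₁: v₁ = √(μ/r₁) = √(5.046×10^5/1.131×10^5) = 2.112 km/s.
Transfer-orbit speed at r₁ (vis-viva equation): v_a = √[μ(2/r₁ − 1/a_t)] = 1.072 km/s.
First burn Δv₁ = |v_a − v₁| = 1.040 km/s.
At r₂, v₂ = √(μ/r₂) = 5.492 km/s.
Transfer-orbit speed at r₂: v_p = √[μ(2/r₂ − 1/a_t)] = 7.249 km/s.
Second burn Δv₂ = |v₂ − v_p| = 1.757 km/s.
Total Δv = Δv₁ + Δv₂ = 2.797 km/s.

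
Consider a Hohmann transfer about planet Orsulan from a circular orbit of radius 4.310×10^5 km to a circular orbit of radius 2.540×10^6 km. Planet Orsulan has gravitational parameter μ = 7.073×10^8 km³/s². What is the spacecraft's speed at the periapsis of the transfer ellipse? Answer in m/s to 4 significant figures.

v = 52970 m/s

Transfer-ellipse semi-major axis a_t = (r₁ + r₂)/2 = (4.310×10^5 + 2.540×10^6)/2 = 1.4855×10^6 km.
At periapsis, r = 4.310×10^5 km.
From the vis-viva equation, v = √[μ(2/r − 1/a_t)] = 52.97 km/s.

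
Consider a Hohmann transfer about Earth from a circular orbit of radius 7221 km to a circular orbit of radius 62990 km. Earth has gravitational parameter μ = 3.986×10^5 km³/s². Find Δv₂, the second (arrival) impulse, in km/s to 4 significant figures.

Δv₂ = 1.375 km/s

Semi-major axis of the transfer orbit: a_t = (7221 + 62990)/2 = 35105.5 km.
Circular speed at r = 62990 km: v_c = √(μ/r) = 2.516 km/s.
Transfer-orbit speed at the same r (vis-viva, a = a_t): v_t = √[μ(2/r − 1/a_t)] = 1.141 km/s.
Δv₂ = |v_t − v_c| = |1.141 − 2.516| = 1.375 km/s.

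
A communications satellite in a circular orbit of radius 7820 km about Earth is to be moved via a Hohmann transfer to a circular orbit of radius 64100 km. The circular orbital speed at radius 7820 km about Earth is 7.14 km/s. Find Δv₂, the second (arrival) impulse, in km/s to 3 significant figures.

From the circular-orbit relation v² = μ/r at r = 7820 km: μ = v²r = (7.14)² × 7820 = 3.98660×10^5 km³/s².
Semi-major axis of the transfer orbit: a_t = (7820 + 64100)/2 = 35960 km.
On the circular orbit at r = 64100 km, v_c = √(μ/r) = 2.494 km/s.
Transfer-orbit speed at the same r (vis-viva, a = a_t): v_t = √[μ(2/r − 1/a_t)] = 1.163 km/s.
Δv₂ = |v_t − v_c| = |1.163 − 2.494| = 1.331 km/s.

Δv₂ = 1.33 km/s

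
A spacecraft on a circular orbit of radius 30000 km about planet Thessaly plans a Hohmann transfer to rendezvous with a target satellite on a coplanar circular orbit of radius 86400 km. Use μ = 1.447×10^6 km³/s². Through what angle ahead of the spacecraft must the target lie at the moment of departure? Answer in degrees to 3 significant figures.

φ = 80.5°

The Hohmann ellipse has a_t = (r₁ + r₂)/2 = 58200 km.
The half-period of the transfer ellipse is t = π√(a_t³/μ) = 36669 s.
Target angular speed ω₂ = √(μ/r₂³) = 4.7366×10^-5 rad/s.
Angle swept by the target during transfer: ω₂·t = 1.73686 rad = 99.51°.
Arrival is 180° from departure on the ellipse, so φ = 180° − 99.51° = 80.5°.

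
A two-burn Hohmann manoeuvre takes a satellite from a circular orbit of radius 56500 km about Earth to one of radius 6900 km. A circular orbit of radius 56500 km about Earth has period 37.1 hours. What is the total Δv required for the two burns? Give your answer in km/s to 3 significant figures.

From Kepler's third law T² = 4π²r³/μ at r = 56500 km, T = 37.1 hours = 37.1 × 3600 s = 1.3356×10^5 s: μ = 4π²r³/T² = 3.99165×10^5 km³/s².
Transfer-ellipse semi-major axis a_t = (r₁ + r₂)/2 = (56500 + 6900)/2 = 31700 km.
Circular speed at r₁: v₁ = √(μ/r₁) = √(3.99165×10^5/56500) = 2.658 km/s.
On the transfer ellipse at r₁, vis-viva gives v_a = √[μ(2/r₁ − 1/a_t)] = 1.240 km/s.
First burn Δv₁ = |v_a − v₁| = 1.418 km/s.
At r₂, v₂ = √(μ/r₂) = 7.6059 km/s.
Transfer-orbit speed at r₂: v_p = √[μ(2/r₂ − 1/a_t)] = 10.154 km/s.
Second burn Δv₂ = |v₂ − v_p| = 2.548 km/s.
Total Δv = Δv₁ + Δv₂ = 3.966 km/s.

Δv = 3.97 km/s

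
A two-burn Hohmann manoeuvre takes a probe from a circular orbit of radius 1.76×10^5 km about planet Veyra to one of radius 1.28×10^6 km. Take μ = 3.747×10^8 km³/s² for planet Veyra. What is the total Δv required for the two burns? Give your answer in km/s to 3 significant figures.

Δv = 23.7 km/s

The Hohmann ellipse has a_t = (r₁ + r₂)/2 = 7.280×10^5 km.
Circular speed at r₁: v₁ = √(μ/r₁) = √(3.747×10^8/1.760×10^5) = 46.14 km/s.
Transfer-orbit speed at r₁ (v² = μ(2/r − 1/a)): v_p = √[μ(2/r₁ − 1/a_t)] = 61.18 km/s.
First burn Δv₁ = |v_p − v₁| = 15.04 km/s.
At r₂, v₂ = √(μ/r₂) = 17.11 km/s.
Transfer-orbit speed at r₂: v_a = √[μ(2/r₂ − 1/a_t)] = 8.413 km/s.
Second burn Δv₂ = |v₂ − v_a| = 8.697 km/s.
Δv = Δv₁ + Δv₂ = 15.04 + 8.697 = 23.74 km/s.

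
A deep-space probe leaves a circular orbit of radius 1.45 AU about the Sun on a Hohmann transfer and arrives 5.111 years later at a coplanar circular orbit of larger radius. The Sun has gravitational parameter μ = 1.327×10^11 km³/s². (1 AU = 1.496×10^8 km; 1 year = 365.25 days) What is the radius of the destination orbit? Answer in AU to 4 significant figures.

r₂ = 7.970 AU

In km: r₁ = 1.45 × 1.496×10^8 = 2.1692×10^8 km.
Transfer time t = 5.111 years × 365.25 × 86400 s = 1.612908936×10^8 s, and t = π√(a_t³/μ).
So a_t = (μ t²/π²)^(1/3) = (1.327×10^11 × (1.612908936×10^8)² / π²)^(1/3) = 7.0458×10^8 km.
Since a_t = (r₁ + r₂)/2, r₂ = 2a_t − r₁ = 2×7.0458×10^8 − 2.1692×10^8 = 1.19224×10^9 km.
In AU: r₂ = 1.19224×10^9 / 1.496×10^8 = 7.970 AU.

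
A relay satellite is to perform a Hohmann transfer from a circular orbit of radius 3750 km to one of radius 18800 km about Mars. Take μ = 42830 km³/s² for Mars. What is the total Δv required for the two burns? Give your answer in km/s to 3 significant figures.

Δv = 1.62 km/s

Semi-major axis of the transfer orbit: a_t = (3750 + 18800)/2 = 11275 km.
Circular speed at r₁: v₁ = √(μ/r₁) = √(42830/3750) = 3.3795 km/s.
On the transfer ellipse at r₁, vis-viva equation gives v_p = √[μ(2/r₁ − 1/a_t)] = 4.3639 km/s.
First burn Δv₁ = |v_p − v₁| = 0.9844 km/s.
At r₂, v₂ = √(μ/r₂) = 1.5094 km/s.
Transfer-orbit speed at r₂: v_a = √[μ(2/r₂ − 1/a_t)] = 0.87047 km/s.
Second burn Δv₂ = |v₂ − v_a| = 0.6389 km/s.
Total Δv = Δv₁ + Δv₂ = 1.623 km/s.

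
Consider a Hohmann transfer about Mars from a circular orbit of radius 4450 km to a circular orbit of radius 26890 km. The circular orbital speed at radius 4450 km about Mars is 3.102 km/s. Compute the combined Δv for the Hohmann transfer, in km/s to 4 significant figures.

Δv = 1.551 km/s

From the circular-orbit relation v² = μ/r at r = 4450 km: μ = v²r = (3.102)² × 4450 = 42819.7 km³/s².
Semi-major axis of the transfer orbit: a_t = (4450 + 26890)/2 = 15670 km.
Circular speed at r₁: v₁ = √(μ/r₁) = √(42819.7/4450) = 3.1020 km/s.
On the transfer ellipse at r₁, vis-viva equation gives v_p = √[μ(2/r₁ − 1/a_t)] = 4.0635 km/s.
First burn Δv₁ = |v_p − v₁| = 0.9615 km/s.
At r₂, v₂ = √(μ/r₂) = 1.2619 km/s.
Transfer-orbit speed at r₂: v_a = √[μ(2/r₂ − 1/a_t)] = 0.67247 km/s.
Second burn Δv₂ = |v₂ − v_a| = 0.5894 km/s.
Total Δv = Δv₁ + Δv₂ = 1.551 km/s.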